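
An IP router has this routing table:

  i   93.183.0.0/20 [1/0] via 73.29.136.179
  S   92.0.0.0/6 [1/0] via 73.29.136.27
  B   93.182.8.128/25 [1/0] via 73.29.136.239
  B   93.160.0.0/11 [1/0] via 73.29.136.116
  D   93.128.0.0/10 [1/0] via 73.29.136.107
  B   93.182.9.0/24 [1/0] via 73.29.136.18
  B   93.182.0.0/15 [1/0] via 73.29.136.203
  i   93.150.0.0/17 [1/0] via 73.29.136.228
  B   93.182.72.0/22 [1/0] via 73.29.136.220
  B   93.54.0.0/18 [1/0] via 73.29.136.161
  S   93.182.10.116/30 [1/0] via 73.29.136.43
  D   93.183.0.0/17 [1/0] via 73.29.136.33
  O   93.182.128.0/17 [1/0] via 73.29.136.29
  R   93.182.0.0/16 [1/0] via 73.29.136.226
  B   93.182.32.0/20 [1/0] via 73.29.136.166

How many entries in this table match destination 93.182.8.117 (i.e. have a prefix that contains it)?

Prefixes containing 93.182.8.117:
  92.0.0.0/6 (92.0.0.0 - 95.255.255.255)
  93.128.0.0/10 (93.128.0.0 - 93.191.255.255)
  93.160.0.0/11 (93.160.0.0 - 93.191.255.255)
  93.182.0.0/15 (93.182.0.0 - 93.183.255.255)
  93.182.0.0/16 (93.182.0.0 - 93.182.255.255)
Total matching entries: 5.

5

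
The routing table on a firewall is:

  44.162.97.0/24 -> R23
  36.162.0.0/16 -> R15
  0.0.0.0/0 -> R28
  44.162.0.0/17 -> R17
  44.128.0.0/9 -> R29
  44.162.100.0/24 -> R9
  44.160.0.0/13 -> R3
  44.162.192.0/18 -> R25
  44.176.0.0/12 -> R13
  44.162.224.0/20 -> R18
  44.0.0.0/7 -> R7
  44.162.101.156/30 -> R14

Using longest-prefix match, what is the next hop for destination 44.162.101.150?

R17

Routes whose prefix contains 44.162.101.150:
  0.0.0.0/0 (default, matches everything) -> R28
  44.0.0.0/7 (44.0.0.0 - 45.255.255.255) -> R7
  44.128.0.0/9 (44.128.0.0 - 44.255.255.255) -> R29
  44.160.0.0/13 (44.160.0.0 - 44.167.255.255) -> R3
  44.162.0.0/17 (44.162.0.0 - 44.162.127.255) -> R17
More-specific entries that do NOT match:
  44.162.101.156/30 (44.162.101.156 - 44.162.101.159) does not contain 44.162.101.150
  44.162.97.0/24 (44.162.97.0 - 44.162.97.255) does not contain 44.162.101.150
  44.162.100.0/24 (44.162.100.0 - 44.162.100.255) does not contain 44.162.101.150
  44.162.224.0/20 (44.162.224.0 - 44.162.239.255) does not contain 44.162.101.150
  44.162.192.0/18 (44.162.192.0 - 44.162.255.255) does not contain 44.162.101.150
Longest matching prefix is /17 -> next hop R17.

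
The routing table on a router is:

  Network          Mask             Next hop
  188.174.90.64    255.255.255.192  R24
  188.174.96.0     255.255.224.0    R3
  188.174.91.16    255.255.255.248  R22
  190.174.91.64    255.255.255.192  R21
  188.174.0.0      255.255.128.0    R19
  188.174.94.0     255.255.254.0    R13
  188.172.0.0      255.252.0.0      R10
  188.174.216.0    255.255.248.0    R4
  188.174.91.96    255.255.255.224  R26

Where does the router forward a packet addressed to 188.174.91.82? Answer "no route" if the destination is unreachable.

Routes whose prefix contains 188.174.91.82:
  188.172.0.0/14 (188.172.0.0 - 188.175.255.255) -> R10
  188.174.0.0/17 (188.174.0.0 - 188.174.127.255) -> R19
More-specific entries that do NOT match:
  188.174.91.16/29 (188.174.91.16 - 188.174.91.23) does not contain 188.174.91.82
  188.174.91.96/27 (188.174.91.96 - 188.174.91.127) does not contain 188.174.91.82
  188.174.90.64/26 (188.174.90.64 - 188.174.90.127) does not contain 188.174.91.82
  190.174.91.64/26 (190.174.91.64 - 190.174.91.127) does not contain 188.174.91.82
  188.174.94.0/23 (188.174.94.0 - 188.174.95.255) does not contain 188.174.91.82
  188.174.216.0/21 (188.174.216.0 - 188.174.223.255) does not contain 188.174.91.82
  188.174.96.0/19 (188.174.96.0 - 188.174.127.255) does not contain 188.174.91.82
Longest matching prefix is /17 -> next hop R19.

R19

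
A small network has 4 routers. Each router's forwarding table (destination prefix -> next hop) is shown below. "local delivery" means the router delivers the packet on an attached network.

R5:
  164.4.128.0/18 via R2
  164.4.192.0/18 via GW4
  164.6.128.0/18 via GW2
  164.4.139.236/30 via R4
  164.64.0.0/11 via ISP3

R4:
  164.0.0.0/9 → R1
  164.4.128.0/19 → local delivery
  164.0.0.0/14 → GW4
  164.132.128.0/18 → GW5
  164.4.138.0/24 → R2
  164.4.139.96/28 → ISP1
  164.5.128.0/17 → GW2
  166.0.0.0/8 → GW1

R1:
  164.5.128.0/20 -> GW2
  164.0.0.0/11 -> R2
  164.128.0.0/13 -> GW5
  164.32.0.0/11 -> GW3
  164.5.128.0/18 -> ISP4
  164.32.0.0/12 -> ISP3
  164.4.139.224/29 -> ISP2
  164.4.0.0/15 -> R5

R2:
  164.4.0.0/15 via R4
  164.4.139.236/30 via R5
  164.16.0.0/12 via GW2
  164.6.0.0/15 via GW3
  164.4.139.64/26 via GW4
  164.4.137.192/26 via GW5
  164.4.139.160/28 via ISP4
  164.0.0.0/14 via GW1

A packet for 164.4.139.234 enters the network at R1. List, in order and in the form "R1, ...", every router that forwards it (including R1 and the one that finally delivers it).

R1, R5, R2, R4

At R1: longest match for 164.4.139.234 is 164.4.0.0/15 -> R5
At R5: longest match for 164.4.139.234 is 164.4.128.0/18 -> R2
At R2: longest match for 164.4.139.234 is 164.4.0.0/15 -> R4
At R4: longest match for 164.4.139.234 is 164.4.128.0/19 -> local delivery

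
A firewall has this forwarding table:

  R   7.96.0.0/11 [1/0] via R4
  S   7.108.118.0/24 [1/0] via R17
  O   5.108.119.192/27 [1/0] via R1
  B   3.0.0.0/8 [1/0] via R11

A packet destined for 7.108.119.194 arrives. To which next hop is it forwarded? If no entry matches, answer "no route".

Routes whose prefix contains 7.108.119.194:
  7.96.0.0/11 (7.96.0.0 - 7.127.255.255) -> R4
More-specific entries that do NOT match:
  5.108.119.192/27 (5.108.119.192 - 5.108.119.223) does not contain 7.108.119.194
  7.108.118.0/24 (7.108.118.0 - 7.108.118.255) does not contain 7.108.119.194
Longest matching prefix is /11 -> next hop R4.

R4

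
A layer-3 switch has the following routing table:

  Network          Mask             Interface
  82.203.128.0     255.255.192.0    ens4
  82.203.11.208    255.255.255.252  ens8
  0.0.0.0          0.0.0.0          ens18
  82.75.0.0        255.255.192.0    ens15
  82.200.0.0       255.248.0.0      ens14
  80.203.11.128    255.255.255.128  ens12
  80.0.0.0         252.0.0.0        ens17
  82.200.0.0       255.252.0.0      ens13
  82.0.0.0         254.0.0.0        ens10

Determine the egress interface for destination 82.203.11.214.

ens13

Routes whose prefix contains 82.203.11.214:
  0.0.0.0/0 (default, matches everything) -> ens18
  80.0.0.0/6 (80.0.0.0 - 83.255.255.255) -> ens17
  82.0.0.0/7 (82.0.0.0 - 83.255.255.255) -> ens10
  82.200.0.0/13 (82.200.0.0 - 82.207.255.255) -> ens14
  82.200.0.0/14 (82.200.0.0 - 82.203.255.255) -> ens13
More-specific entries that do NOT match:
  82.203.11.208/30 (82.203.11.208 - 82.203.11.211) does not contain 82.203.11.214
  80.203.11.128/25 (80.203.11.128 - 80.203.11.255) does not contain 82.203.11.214
  82.203.128.0/18 (82.203.128.0 - 82.203.191.255) does not contain 82.203.11.214
  82.75.0.0/18 (82.75.0.0 - 82.75.63.255) does not contain 82.203.11.214
Longest matching prefix is /14 -> interface ens13.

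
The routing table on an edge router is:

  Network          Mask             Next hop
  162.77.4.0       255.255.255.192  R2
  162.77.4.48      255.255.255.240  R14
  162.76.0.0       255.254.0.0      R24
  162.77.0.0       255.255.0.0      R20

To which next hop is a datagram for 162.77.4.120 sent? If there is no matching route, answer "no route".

R20

Routes whose prefix contains 162.77.4.120:
  162.76.0.0/15 (162.76.0.0 - 162.77.255.255) -> R24
  162.77.0.0/16 (162.77.0.0 - 162.77.255.255) -> R20
More-specific entries that do NOT match:
  162.77.4.48/28 (162.77.4.48 - 162.77.4.63) does not contain 162.77.4.120
  162.77.4.0/26 (162.77.4.0 - 162.77.4.63) does not contain 162.77.4.120
Longest matching prefix is /16 -> next hop R20.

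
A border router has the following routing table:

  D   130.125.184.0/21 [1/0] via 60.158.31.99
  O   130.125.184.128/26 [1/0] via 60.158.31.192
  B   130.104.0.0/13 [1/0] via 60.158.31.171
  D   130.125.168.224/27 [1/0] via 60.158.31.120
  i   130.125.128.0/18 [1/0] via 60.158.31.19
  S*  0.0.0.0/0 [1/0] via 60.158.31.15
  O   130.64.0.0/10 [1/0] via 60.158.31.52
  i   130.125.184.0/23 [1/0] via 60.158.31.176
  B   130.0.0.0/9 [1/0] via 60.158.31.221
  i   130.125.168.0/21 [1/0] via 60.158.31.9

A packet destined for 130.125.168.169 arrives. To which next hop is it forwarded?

Routes whose prefix contains 130.125.168.169:
  0.0.0.0/0 (default, matches everything) -> 60.158.31.15
  130.0.0.0/9 (130.0.0.0 - 130.127.255.255) -> 60.158.31.221
  130.64.0.0/10 (130.64.0.0 - 130.127.255.255) -> 60.158.31.52
  130.125.128.0/18 (130.125.128.0 - 130.125.191.255) -> 60.158.31.19
  130.125.168.0/21 (130.125.168.0 - 130.125.175.255) -> 60.158.31.9
More-specific entries that do NOT match:
  130.125.168.224/27 (130.125.168.224 - 130.125.168.255) does not contain 130.125.168.169
  130.125.184.128/26 (130.125.184.128 - 130.125.184.191) does not contain 130.125.168.169
  130.125.184.0/23 (130.125.184.0 - 130.125.185.255) does not contain 130.125.168.169
Longest matching prefix is /21 -> next hop 60.158.31.9.

60.158.31.9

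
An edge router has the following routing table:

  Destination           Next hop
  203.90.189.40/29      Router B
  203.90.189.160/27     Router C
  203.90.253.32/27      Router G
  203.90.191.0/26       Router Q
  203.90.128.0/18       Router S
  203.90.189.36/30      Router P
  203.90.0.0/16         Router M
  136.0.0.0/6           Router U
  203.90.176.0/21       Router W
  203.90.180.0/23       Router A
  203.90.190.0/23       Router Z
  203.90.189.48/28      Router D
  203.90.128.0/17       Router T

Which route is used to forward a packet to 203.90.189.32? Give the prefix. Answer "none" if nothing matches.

Entries matching 203.90.189.32:
  203.90.0.0/16 (203.90.0.0 - 203.90.255.255)
  203.90.128.0/17 (203.90.128.0 - 203.90.255.255)
  203.90.128.0/18 (203.90.128.0 - 203.90.191.255)
Most specific is 203.90.128.0/18.

203.90.128.0/18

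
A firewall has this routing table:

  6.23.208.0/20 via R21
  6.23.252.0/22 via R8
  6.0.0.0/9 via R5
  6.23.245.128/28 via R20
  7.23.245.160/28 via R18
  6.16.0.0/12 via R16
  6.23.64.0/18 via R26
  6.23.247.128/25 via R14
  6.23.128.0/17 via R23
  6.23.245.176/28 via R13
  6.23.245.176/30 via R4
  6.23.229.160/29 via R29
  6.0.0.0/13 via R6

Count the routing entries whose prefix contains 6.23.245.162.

3

Prefixes containing 6.23.245.162:
  6.0.0.0/9 (6.0.0.0 - 6.127.255.255)
  6.16.0.0/12 (6.16.0.0 - 6.31.255.255)
  6.23.128.0/17 (6.23.128.0 - 6.23.255.255)
Total matching entries: 3.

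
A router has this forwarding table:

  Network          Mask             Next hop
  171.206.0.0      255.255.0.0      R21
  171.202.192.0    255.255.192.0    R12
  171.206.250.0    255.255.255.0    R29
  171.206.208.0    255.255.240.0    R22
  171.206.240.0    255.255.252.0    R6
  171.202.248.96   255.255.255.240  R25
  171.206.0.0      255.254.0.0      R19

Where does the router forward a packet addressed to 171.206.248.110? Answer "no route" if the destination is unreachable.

Routes whose prefix contains 171.206.248.110:
  171.206.0.0/15 (171.206.0.0 - 171.207.255.255) -> R19
  171.206.0.0/16 (171.206.0.0 - 171.206.255.255) -> R21
More-specific entries that do NOT match:
  171.202.248.96/28 (171.202.248.96 - 171.202.248.111) does not contain 171.206.248.110
  171.206.250.0/24 (171.206.250.0 - 171.206.250.255) does not contain 171.206.248.110
  171.206.240.0/22 (171.206.240.0 - 171.206.243.255) does not contain 171.206.248.110
  171.206.208.0/20 (171.206.208.0 - 171.206.223.255) does not contain 171.206.248.110
  171.202.192.0/18 (171.202.192.0 - 171.202.255.255) does not contain 171.206.248.110
Longest matching prefix is /16 -> next hop R21.

R21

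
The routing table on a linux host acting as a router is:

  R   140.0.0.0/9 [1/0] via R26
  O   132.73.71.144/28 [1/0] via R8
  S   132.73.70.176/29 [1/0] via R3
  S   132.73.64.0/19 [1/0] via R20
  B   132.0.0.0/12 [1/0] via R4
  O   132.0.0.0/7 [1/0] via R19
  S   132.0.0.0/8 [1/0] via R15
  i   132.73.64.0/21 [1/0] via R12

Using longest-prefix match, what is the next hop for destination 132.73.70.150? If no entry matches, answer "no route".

R12

Routes whose prefix contains 132.73.70.150:
  132.0.0.0/7 (132.0.0.0 - 133.255.255.255) -> R19
  132.0.0.0/8 (132.0.0.0 - 132.255.255.255) -> R15
  132.73.64.0/19 (132.73.64.0 - 132.73.95.255) -> R20
  132.73.64.0/21 (132.73.64.0 - 132.73.71.255) -> R12
More-specific entries that do NOT match:
  132.73.70.176/29 (132.73.70.176 - 132.73.70.183) does not contain 132.73.70.150
  132.73.71.144/28 (132.73.71.144 - 132.73.71.159) does not contain 132.73.70.150
Longest matching prefix is /21 -> next hop R12.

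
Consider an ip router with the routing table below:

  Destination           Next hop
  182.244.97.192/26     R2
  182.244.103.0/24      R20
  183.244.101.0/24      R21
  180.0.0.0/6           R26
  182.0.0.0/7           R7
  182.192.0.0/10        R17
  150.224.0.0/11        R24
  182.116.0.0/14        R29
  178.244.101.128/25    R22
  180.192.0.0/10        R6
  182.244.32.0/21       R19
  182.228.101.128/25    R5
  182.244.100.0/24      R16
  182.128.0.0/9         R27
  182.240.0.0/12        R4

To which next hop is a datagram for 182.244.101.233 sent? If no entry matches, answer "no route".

Routes whose prefix contains 182.244.101.233:
  180.0.0.0/6 (180.0.0.0 - 183.255.255.255) -> R26
  182.0.0.0/7 (182.0.0.0 - 183.255.255.255) -> R7
  182.128.0.0/9 (182.128.0.0 - 182.255.255.255) -> R27
  182.192.0.0/10 (182.192.0.0 - 182.255.255.255) -> R17
  182.240.0.0/12 (182.240.0.0 - 182.255.255.255) -> R4
More-specific entries that do NOT match:
  182.244.97.192/26 (182.244.97.192 - 182.244.97.255) does not contain 182.244.101.233
  178.244.101.128/25 (178.244.101.128 - 178.244.101.255) does not contain 182.244.101.233
  182.228.101.128/25 (182.228.101.128 - 182.228.101.255) does not contain 182.244.101.233
  182.244.103.0/24 (182.244.103.0 - 182.244.103.255) does not contain 182.244.101.233
  183.244.101.0/24 (183.244.101.0 - 183.244.101.255) does not contain 182.244.101.233
  182.244.100.0/24 (182.244.100.0 - 182.244.100.255) does not contain 182.244.101.233
  182.244.32.0/21 (182.244.32.0 - 182.244.39.255) does not contain 182.244.101.233
  182.116.0.0/14 (182.116.0.0 - 182.119.255.255) does not contain 182.244.101.233
Longest matching prefix is /12 -> next hop R4.

R4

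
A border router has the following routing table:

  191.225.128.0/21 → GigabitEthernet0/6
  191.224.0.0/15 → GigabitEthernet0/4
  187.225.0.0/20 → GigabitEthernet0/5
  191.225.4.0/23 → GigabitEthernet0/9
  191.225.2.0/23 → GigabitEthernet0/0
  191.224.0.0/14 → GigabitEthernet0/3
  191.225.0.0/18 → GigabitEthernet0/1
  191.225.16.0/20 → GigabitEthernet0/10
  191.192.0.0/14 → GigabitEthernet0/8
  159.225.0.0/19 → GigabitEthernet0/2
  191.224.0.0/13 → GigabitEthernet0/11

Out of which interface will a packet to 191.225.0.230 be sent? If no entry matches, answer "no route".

GigabitEthernet0/1

Routes whose prefix contains 191.225.0.230:
  191.224.0.0/13 (191.224.0.0 - 191.231.255.255) -> GigabitEthernet0/11
  191.224.0.0/14 (191.224.0.0 - 191.227.255.255) -> GigabitEthernet0/3
  191.224.0.0/15 (191.224.0.0 - 191.225.255.255) -> GigabitEthernet0/4
  191.225.0.0/18 (191.225.0.0 - 191.225.63.255) -> GigabitEthernet0/1
More-specific entries that do NOT match:
  191.225.4.0/23 (191.225.4.0 - 191.225.5.255) does not contain 191.225.0.230
  191.225.2.0/23 (191.225.2.0 - 191.225.3.255) does not contain 191.225.0.230
  191.225.128.0/21 (191.225.128.0 - 191.225.135.255) does not contain 191.225.0.230
  187.225.0.0/20 (187.225.0.0 - 187.225.15.255) does not contain 191.225.0.230
  191.225.16.0/20 (191.225.16.0 - 191.225.31.255) does not contain 191.225.0.230
  159.225.0.0/19 (159.225.0.0 - 159.225.31.255) does not contain 191.225.0.230
Longest matching prefix is /18 -> interface GigabitEthernet0/1.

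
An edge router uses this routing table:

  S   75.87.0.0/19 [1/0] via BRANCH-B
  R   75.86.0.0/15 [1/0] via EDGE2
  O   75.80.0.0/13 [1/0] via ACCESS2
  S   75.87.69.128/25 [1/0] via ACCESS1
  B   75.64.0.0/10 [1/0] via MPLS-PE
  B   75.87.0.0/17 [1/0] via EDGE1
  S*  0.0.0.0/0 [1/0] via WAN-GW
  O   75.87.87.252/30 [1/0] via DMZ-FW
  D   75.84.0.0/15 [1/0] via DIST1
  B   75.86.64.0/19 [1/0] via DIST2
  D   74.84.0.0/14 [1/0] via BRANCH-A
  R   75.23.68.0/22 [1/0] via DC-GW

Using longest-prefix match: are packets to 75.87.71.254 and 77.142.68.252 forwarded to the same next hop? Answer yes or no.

75.87.71.254: longest match 75.87.0.0/17 -> EDGE1
77.142.68.252: longest match 0.0.0.0/0 -> WAN-GW

no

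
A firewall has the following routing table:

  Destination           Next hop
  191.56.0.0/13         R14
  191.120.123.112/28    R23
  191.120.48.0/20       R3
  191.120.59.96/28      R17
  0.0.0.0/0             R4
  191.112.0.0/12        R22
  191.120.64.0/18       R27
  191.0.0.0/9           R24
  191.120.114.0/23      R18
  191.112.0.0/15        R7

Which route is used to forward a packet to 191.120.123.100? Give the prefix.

Entries matching 191.120.123.100:
  0.0.0.0/0 (default, matches everything)
  191.0.0.0/9 (191.0.0.0 - 191.127.255.255)
  191.112.0.0/12 (191.112.0.0 - 191.127.255.255)
  191.120.64.0/18 (191.120.64.0 - 191.120.127.255)
Most specific is 191.120.64.0/18.

191.120.64.0/18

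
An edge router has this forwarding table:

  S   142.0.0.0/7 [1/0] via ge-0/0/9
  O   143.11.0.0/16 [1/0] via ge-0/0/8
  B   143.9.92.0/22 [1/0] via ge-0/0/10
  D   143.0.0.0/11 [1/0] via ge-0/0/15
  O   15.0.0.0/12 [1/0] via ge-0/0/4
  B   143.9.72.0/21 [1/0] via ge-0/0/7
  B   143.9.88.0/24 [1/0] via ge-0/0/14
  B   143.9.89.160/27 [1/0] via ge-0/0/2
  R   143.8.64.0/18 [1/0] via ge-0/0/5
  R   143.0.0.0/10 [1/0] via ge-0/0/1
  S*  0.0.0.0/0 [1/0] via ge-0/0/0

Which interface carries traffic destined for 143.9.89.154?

Routes whose prefix contains 143.9.89.154:
  0.0.0.0/0 (default, matches everything) -> ge-0/0/0
  142.0.0.0/7 (142.0.0.0 - 143.255.255.255) -> ge-0/0/9
  143.0.0.0/10 (143.0.0.0 - 143.63.255.255) -> ge-0/0/1
  143.0.0.0/11 (143.0.0.0 - 143.31.255.255) -> ge-0/0/15
More-specific entries that do NOT match:
  143.9.89.160/27 (143.9.89.160 - 143.9.89.191) does not contain 143.9.89.154
  143.9.88.0/24 (143.9.88.0 - 143.9.88.255) does not contain 143.9.89.154
  143.9.92.0/22 (143.9.92.0 - 143.9.95.255) does not contain 143.9.89.154
  143.9.72.0/21 (143.9.72.0 - 143.9.79.255) does not contain 143.9.89.154
  143.8.64.0/18 (143.8.64.0 - 143.8.127.255) does not contain 143.9.89.154
  143.11.0.0/16 (143.11.0.0 - 143.11.255.255) does not contain 143.9.89.154
  15.0.0.0/12 (15.0.0.0 - 15.15.255.255) does not contain 143.9.89.154
Longest matching prefix is /11 -> interface ge-0/0/15.

ge-0/0/15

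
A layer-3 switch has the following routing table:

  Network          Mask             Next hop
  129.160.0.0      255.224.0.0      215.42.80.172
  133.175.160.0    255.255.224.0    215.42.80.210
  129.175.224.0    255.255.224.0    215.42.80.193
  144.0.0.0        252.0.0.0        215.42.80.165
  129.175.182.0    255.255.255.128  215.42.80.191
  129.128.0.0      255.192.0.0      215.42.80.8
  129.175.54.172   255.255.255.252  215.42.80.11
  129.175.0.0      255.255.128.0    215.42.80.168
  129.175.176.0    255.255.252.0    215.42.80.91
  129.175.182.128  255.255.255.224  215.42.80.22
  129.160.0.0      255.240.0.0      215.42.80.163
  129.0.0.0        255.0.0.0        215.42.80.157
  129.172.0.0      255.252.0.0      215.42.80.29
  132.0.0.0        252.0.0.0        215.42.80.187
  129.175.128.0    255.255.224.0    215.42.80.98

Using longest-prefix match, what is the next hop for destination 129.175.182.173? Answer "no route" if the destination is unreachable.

Routes whose prefix contains 129.175.182.173:
  129.0.0.0/8 (129.0.0.0 - 129.255.255.255) -> 215.42.80.157
  129.128.0.0/10 (129.128.0.0 - 129.191.255.255) -> 215.42.80.8
  129.160.0.0/11 (129.160.0.0 - 129.191.255.255) -> 215.42.80.172
  129.160.0.0/12 (129.160.0.0 - 129.175.255.255) -> 215.42.80.163
  129.172.0.0/14 (129.172.0.0 - 129.175.255.255) -> 215.42.80.29
More-specific entries that do NOT match:
  129.175.54.172/30 (129.175.54.172 - 129.175.54.175) does not contain 129.175.182.173
  129.175.182.128/27 (129.175.182.128 - 129.175.182.159) does not contain 129.175.182.173
  129.175.182.0/25 (129.175.182.0 - 129.175.182.127) does not contain 129.175.182.173
  129.175.176.0/22 (129.175.176.0 - 129.175.179.255) does not contain 129.175.182.173
  133.175.160.0/19 (133.175.160.0 - 133.175.191.255) does not contain 129.175.182.173
  129.175.224.0/19 (129.175.224.0 - 129.175.255.255) does not contain 129.175.182.173
  129.175.128.0/19 (129.175.128.0 - 129.175.159.255) does not contain 129.175.182.173
  129.175.0.0/17 (129.175.0.0 - 129.175.127.255) does not contain 129.175.182.173
Longest matching prefix is /14 -> next hop 215.42.80.29.

215.42.80.29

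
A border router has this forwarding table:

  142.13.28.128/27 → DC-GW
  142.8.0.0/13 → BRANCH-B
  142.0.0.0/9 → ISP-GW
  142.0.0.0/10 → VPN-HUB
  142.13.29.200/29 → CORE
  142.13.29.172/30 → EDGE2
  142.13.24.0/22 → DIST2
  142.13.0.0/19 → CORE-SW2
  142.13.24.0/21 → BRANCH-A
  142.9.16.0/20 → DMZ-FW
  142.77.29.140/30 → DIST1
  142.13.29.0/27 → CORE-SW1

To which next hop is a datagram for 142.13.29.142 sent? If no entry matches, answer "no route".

BRANCH-A

Routes whose prefix contains 142.13.29.142:
  142.0.0.0/9 (142.0.0.0 - 142.127.255.255) -> ISP-GW
  142.0.0.0/10 (142.0.0.0 - 142.63.255.255) -> VPN-HUB
  142.8.0.0/13 (142.8.0.0 - 142.15.255.255) -> BRANCH-B
  142.13.0.0/19 (142.13.0.0 - 142.13.31.255) -> CORE-SW2
  142.13.24.0/21 (142.13.24.0 - 142.13.31.255) -> BRANCH-A
More-specific entries that do NOT match:
  142.13.29.172/30 (142.13.29.172 - 142.13.29.175) does not contain 142.13.29.142
  142.77.29.140/30 (142.77.29.140 - 142.77.29.143) does not contain 142.13.29.142
  142.13.29.200/29 (142.13.29.200 - 142.13.29.207) does not contain 142.13.29.142
  142.13.28.128/27 (142.13.28.128 - 142.13.28.159) does not contain 142.13.29.142
  142.13.29.0/27 (142.13.29.0 - 142.13.29.31) does not contain 142.13.29.142
  142.13.24.0/22 (142.13.24.0 - 142.13.27.255) does not contain 142.13.29.142
Longest matching prefix is /21 -> next hop BRANCH-A.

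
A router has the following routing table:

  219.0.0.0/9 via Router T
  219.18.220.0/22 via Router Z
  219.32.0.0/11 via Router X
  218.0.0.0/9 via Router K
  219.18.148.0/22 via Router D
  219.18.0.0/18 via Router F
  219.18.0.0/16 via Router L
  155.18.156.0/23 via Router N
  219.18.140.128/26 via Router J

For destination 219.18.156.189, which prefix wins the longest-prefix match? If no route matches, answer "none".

219.18.0.0/16

Entries matching 219.18.156.189:
  219.0.0.0/9 (219.0.0.0 - 219.127.255.255)
  219.18.0.0/16 (219.18.0.0 - 219.18.255.255)
Most specific is 219.18.0.0/16.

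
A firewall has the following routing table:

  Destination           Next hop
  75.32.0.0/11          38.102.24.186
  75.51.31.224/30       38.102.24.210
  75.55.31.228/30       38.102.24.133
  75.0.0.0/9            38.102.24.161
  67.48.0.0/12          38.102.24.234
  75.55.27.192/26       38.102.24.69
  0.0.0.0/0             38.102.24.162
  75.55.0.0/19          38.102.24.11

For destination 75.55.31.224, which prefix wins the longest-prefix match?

Entries matching 75.55.31.224:
  0.0.0.0/0 (default, matches everything)
  75.0.0.0/9 (75.0.0.0 - 75.127.255.255)
  75.32.0.0/11 (75.32.0.0 - 75.63.255.255)
  75.55.0.0/19 (75.55.0.0 - 75.55.31.255)
Most specific is 75.55.0.0/19.

75.55.0.0/19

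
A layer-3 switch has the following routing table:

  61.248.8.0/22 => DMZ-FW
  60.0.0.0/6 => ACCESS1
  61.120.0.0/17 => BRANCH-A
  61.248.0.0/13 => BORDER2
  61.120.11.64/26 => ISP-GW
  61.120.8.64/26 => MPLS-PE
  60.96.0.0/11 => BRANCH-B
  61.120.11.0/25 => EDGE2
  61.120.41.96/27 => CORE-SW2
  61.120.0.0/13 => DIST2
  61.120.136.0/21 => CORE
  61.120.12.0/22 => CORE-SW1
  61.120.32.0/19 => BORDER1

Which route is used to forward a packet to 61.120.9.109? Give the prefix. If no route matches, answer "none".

Entries matching 61.120.9.109:
  60.0.0.0/6 (60.0.0.0 - 63.255.255.255)
  61.120.0.0/13 (61.120.0.0 - 61.127.255.255)
  61.120.0.0/17 (61.120.0.0 - 61.120.127.255)
Most specific is 61.120.0.0/17.

61.120.0.0/17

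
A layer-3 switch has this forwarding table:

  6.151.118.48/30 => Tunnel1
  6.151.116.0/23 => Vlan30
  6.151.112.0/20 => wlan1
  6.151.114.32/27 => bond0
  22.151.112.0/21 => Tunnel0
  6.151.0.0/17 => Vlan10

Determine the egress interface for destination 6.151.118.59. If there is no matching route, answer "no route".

wlan1

Routes whose prefix contains 6.151.118.59:
  6.151.0.0/17 (6.151.0.0 - 6.151.127.255) -> Vlan10
  6.151.112.0/20 (6.151.112.0 - 6.151.127.255) -> wlan1
More-specific entries that do NOT match:
  6.151.118.48/30 (6.151.118.48 - 6.151.118.51) does not contain 6.151.118.59
  6.151.114.32/27 (6.151.114.32 - 6.151.114.63) does not contain 6.151.118.59
  6.151.116.0/23 (6.151.116.0 - 6.151.117.255) does not contain 6.151.118.59
  22.151.112.0/21 (22.151.112.0 - 22.151.119.255) does not contain 6.151.118.59
Longest matching prefix is /20 -> interface wlan1.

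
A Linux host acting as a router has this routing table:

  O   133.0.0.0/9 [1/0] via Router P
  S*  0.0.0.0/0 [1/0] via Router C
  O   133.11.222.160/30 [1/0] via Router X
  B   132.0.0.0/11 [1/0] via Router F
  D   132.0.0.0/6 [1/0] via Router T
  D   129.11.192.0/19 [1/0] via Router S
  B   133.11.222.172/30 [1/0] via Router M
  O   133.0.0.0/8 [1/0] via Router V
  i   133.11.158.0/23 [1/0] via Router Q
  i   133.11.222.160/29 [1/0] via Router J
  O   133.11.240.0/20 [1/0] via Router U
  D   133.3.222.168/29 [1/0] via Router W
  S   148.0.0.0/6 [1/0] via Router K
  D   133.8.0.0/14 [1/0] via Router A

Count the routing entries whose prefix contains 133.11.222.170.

Prefixes containing 133.11.222.170:
  0.0.0.0/0 (default, matches everything)
  132.0.0.0/6 (132.0.0.0 - 135.255.255.255)
  133.0.0.0/8 (133.0.0.0 - 133.255.255.255)
  133.0.0.0/9 (133.0.0.0 - 133.127.255.255)
  133.8.0.0/14 (133.8.0.0 - 133.11.255.255)
Total matching entries: 5.

5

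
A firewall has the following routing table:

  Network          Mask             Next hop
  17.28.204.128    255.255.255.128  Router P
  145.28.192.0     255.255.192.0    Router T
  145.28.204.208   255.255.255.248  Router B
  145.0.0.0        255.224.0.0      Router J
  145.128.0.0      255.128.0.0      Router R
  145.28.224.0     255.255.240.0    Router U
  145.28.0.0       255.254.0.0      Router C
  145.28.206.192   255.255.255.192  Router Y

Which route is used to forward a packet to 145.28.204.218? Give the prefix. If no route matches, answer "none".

Entries matching 145.28.204.218:
  145.0.0.0/11 (145.0.0.0 - 145.31.255.255)
  145.28.0.0/15 (145.28.0.0 - 145.29.255.255)
  145.28.192.0/18 (145.28.192.0 - 145.28.255.255)
Most specific is 145.28.192.0/18.

145.28.192.0/18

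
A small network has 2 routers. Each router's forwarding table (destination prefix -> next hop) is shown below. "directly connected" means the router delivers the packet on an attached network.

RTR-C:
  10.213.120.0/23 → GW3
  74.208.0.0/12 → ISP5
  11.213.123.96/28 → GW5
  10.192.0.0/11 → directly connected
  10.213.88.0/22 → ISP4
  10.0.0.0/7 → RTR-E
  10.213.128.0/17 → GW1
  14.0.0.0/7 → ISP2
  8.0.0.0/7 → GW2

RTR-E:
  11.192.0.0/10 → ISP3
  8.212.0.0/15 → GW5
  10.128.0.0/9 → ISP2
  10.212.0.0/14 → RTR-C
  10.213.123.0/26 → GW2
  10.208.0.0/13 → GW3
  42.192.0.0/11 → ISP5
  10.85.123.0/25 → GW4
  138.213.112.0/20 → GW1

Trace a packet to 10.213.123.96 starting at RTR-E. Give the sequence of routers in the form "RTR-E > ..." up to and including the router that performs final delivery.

RTR-E > RTR-C

At RTR-E: longest match for 10.213.123.96 is 10.212.0.0/14 -> RTR-C
At RTR-C: longest match for 10.213.123.96 is 10.192.0.0/11 -> directly connected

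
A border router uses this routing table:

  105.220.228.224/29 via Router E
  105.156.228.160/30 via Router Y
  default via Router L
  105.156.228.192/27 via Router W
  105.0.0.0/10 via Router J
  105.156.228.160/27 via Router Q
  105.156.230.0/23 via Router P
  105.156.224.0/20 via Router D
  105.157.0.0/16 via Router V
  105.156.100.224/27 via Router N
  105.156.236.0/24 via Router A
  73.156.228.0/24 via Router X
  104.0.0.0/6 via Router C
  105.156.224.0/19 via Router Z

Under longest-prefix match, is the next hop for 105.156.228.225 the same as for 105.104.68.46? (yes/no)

no

105.156.228.225: longest match 105.156.224.0/20 -> Router D
105.104.68.46: longest match 104.0.0.0/6 -> Router C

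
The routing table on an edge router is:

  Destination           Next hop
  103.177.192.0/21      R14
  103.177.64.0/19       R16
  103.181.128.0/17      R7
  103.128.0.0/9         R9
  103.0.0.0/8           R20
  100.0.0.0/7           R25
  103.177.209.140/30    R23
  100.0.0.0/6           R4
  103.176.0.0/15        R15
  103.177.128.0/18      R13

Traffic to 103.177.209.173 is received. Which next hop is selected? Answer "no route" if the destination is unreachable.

Routes whose prefix contains 103.177.209.173:
  100.0.0.0/6 (100.0.0.0 - 103.255.255.255) -> R4
  103.0.0.0/8 (103.0.0.0 - 103.255.255.255) -> R20
  103.128.0.0/9 (103.128.0.0 - 103.255.255.255) -> R9
  103.176.0.0/15 (103.176.0.0 - 103.177.255.255) -> R15
More-specific entries that do NOT match:
  103.177.209.140/30 (103.177.209.140 - 103.177.209.143) does not contain 103.177.209.173
  103.177.192.0/21 (103.177.192.0 - 103.177.199.255) does not contain 103.177.209.173
  103.177.64.0/19 (103.177.64.0 - 103.177.95.255) does not contain 103.177.209.173
  103.177.128.0/18 (103.177.128.0 - 103.177.191.255) does not contain 103.177.209.173
  103.181.128.0/17 (103.181.128.0 - 103.181.255.255) does not contain 103.177.209.173
Longest matching prefix is /15 -> next hop R15.

R15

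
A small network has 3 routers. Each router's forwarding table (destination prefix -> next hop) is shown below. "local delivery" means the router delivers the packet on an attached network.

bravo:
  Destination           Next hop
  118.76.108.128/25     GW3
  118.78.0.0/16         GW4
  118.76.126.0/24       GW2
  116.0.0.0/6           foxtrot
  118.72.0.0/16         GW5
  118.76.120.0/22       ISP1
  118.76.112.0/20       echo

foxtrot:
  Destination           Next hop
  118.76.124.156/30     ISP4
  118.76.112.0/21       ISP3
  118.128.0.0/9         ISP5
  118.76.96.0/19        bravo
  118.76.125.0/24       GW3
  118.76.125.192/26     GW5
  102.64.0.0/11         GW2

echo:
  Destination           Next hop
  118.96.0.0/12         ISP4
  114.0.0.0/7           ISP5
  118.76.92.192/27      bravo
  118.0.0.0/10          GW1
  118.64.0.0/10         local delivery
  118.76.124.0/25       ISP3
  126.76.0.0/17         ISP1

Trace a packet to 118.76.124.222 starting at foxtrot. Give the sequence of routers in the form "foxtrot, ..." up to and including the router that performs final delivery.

foxtrot, bravo, echo

At foxtrot: longest match for 118.76.124.222 is 118.76.96.0/19 -> bravo
At bravo: longest match for 118.76.124.222 is 118.76.112.0/20 -> echo
At echo: longest match for 118.76.124.222 is 118.64.0.0/10 -> local delivery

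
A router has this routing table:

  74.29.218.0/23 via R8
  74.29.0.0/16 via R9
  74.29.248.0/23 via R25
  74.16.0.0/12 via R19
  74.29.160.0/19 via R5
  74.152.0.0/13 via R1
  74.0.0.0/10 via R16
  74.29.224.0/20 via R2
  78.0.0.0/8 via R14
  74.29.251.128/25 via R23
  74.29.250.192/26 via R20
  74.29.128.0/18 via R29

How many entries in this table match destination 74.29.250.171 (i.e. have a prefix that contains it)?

3

Prefixes containing 74.29.250.171:
  74.0.0.0/10 (74.0.0.0 - 74.63.255.255)
  74.16.0.0/12 (74.16.0.0 - 74.31.255.255)
  74.29.0.0/16 (74.29.0.0 - 74.29.255.255)
Total matching entries: 3.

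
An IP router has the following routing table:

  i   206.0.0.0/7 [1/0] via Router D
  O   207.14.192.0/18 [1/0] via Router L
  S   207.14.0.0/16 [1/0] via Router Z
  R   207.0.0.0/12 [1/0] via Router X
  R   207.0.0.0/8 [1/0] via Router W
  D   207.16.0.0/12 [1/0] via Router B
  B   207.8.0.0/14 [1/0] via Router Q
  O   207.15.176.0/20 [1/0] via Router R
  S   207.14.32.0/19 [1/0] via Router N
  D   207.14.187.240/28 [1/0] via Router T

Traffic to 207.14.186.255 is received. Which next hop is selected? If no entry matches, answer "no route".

Router Z

Routes whose prefix contains 207.14.186.255:
  206.0.0.0/7 (206.0.0.0 - 207.255.255.255) -> Router D
  207.0.0.0/8 (207.0.0.0 - 207.255.255.255) -> Router W
  207.0.0.0/12 (207.0.0.0 - 207.15.255.255) -> Router X
  207.14.0.0/16 (207.14.0.0 - 207.14.255.255) -> Router Z
More-specific entries that do NOT match:
  207.14.187.240/28 (207.14.187.240 - 207.14.187.255) does not contain 207.14.186.255
  207.15.176.0/20 (207.15.176.0 - 207.15.191.255) does not contain 207.14.186.255
  207.14.32.0/19 (207.14.32.0 - 207.14.63.255) does not contain 207.14.186.255
  207.14.192.0/18 (207.14.192.0 - 207.14.255.255) does not contain 207.14.186.255
Longest matching prefix is /16 -> next hop Router Z.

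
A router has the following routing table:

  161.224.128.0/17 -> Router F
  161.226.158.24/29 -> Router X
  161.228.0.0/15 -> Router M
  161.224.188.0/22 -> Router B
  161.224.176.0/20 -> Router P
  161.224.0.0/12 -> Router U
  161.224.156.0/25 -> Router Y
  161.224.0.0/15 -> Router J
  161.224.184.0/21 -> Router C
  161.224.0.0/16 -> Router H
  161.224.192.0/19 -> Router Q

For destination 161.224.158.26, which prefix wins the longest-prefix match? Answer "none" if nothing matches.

161.224.128.0/17

Entries matching 161.224.158.26:
  161.224.0.0/12 (161.224.0.0 - 161.239.255.255)
  161.224.0.0/15 (161.224.0.0 - 161.225.255.255)
  161.224.0.0/16 (161.224.0.0 - 161.224.255.255)
  161.224.128.0/17 (161.224.128.0 - 161.224.255.255)
Most specific is 161.224.128.0/17.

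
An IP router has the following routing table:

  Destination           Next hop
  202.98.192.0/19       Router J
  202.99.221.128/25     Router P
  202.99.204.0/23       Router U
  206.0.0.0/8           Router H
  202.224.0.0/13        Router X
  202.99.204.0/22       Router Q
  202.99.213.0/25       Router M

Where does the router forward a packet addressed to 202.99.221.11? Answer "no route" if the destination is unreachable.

no route

No entry's prefix contains 202.99.221.11; there is no default route.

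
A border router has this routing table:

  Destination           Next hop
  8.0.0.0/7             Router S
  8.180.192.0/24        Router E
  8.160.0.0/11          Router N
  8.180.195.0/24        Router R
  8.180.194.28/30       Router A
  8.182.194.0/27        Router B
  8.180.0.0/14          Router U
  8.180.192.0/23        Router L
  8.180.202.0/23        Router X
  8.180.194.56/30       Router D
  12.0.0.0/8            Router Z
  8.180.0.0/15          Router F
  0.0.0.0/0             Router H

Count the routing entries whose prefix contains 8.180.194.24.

5

Prefixes containing 8.180.194.24:
  0.0.0.0/0 (default, matches everything)
  8.0.0.0/7 (8.0.0.0 - 9.255.255.255)
  8.160.0.0/11 (8.160.0.0 - 8.191.255.255)
  8.180.0.0/14 (8.180.0.0 - 8.183.255.255)
  8.180.0.0/15 (8.180.0.0 - 8.181.255.255)
Total matching entries: 5.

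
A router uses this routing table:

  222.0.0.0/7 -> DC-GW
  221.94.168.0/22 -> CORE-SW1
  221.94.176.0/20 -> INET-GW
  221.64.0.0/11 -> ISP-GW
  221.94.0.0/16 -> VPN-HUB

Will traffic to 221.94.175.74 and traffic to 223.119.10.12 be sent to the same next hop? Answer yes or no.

221.94.175.74: longest match 221.94.0.0/16 -> VPN-HUB
223.119.10.12: longest match 222.0.0.0/7 -> DC-GW

no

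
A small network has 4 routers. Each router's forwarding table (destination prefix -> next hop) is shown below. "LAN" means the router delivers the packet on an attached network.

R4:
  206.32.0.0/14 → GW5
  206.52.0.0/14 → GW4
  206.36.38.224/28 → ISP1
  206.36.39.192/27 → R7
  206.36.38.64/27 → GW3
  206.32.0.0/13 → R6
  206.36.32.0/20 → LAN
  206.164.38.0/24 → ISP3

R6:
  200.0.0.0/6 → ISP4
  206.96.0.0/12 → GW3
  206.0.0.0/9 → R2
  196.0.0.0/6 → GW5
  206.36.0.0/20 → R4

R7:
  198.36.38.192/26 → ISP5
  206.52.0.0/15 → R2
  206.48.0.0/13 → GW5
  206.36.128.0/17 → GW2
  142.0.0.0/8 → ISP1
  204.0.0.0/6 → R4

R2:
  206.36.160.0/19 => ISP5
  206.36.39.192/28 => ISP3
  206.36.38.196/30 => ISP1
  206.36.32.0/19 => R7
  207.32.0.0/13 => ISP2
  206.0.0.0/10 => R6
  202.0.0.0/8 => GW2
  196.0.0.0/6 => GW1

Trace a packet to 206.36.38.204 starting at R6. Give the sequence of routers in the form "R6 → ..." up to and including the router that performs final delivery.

R6 → R2 → R7 → R4

At R6: longest match for 206.36.38.204 is 206.0.0.0/9 -> R2
At R2: longest match for 206.36.38.204 is 206.36.32.0/19 -> R7
At R7: longest match for 206.36.38.204 is 204.0.0.0/6 -> R4
At R4: longest match for 206.36.38.204 is 206.36.32.0/20 -> LAN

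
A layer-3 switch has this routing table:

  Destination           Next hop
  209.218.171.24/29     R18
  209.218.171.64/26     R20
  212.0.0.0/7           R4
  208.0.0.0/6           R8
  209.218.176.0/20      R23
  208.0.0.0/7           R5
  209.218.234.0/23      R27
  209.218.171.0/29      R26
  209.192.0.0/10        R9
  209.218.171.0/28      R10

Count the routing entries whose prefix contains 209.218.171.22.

3

Prefixes containing 209.218.171.22:
  208.0.0.0/6 (208.0.0.0 - 211.255.255.255)
  208.0.0.0/7 (208.0.0.0 - 209.255.255.255)
  209.192.0.0/10 (209.192.0.0 - 209.255.255.255)
Total matching entries: 3.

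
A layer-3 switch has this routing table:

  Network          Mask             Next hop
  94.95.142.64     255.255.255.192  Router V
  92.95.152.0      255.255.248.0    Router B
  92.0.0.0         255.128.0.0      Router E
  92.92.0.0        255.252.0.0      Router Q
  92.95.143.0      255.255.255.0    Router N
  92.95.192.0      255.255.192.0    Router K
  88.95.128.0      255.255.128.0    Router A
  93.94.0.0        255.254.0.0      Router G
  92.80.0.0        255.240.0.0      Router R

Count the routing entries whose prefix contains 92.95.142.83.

3

Prefixes containing 92.95.142.83:
  92.0.0.0/9 (92.0.0.0 - 92.127.255.255)
  92.80.0.0/12 (92.80.0.0 - 92.95.255.255)
  92.92.0.0/14 (92.92.0.0 - 92.95.255.255)
Total matching entries: 3.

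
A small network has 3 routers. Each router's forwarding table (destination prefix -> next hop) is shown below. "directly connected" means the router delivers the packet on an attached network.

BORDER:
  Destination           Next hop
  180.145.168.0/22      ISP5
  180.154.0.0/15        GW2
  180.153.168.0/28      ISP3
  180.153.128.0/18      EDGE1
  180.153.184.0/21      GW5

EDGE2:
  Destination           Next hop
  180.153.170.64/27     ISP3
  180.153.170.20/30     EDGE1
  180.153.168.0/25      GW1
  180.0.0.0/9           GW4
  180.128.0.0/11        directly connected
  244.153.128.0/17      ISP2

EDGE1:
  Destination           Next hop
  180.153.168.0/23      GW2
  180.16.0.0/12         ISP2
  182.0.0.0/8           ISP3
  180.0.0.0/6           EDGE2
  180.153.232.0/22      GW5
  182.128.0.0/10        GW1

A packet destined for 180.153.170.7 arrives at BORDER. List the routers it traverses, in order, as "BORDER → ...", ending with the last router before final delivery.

BORDER → EDGE1 → EDGE2

At BORDER: longest match for 180.153.170.7 is 180.153.128.0/18 -> EDGE1
At EDGE1: longest match for 180.153.170.7 is 180.0.0.0/6 -> EDGE2
At EDGE2: longest match for 180.153.170.7 is 180.128.0.0/11 -> directly connected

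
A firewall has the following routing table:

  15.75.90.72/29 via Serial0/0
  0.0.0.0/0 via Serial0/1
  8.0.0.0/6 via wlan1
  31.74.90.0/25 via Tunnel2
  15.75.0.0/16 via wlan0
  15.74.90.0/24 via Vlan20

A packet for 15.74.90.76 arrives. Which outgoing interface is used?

Vlan20

Routes whose prefix contains 15.74.90.76:
  0.0.0.0/0 (default, matches everything) -> Serial0/1
  15.74.90.0/24 (15.74.90.0 - 15.74.90.255) -> Vlan20
More-specific entries that do NOT match:
  15.75.90.72/29 (15.75.90.72 - 15.75.90.79) does not contain 15.74.90.76
  31.74.90.0/25 (31.74.90.0 - 31.74.90.127) does not contain 15.74.90.76
Longest matching prefix is /24 -> interface Vlan20.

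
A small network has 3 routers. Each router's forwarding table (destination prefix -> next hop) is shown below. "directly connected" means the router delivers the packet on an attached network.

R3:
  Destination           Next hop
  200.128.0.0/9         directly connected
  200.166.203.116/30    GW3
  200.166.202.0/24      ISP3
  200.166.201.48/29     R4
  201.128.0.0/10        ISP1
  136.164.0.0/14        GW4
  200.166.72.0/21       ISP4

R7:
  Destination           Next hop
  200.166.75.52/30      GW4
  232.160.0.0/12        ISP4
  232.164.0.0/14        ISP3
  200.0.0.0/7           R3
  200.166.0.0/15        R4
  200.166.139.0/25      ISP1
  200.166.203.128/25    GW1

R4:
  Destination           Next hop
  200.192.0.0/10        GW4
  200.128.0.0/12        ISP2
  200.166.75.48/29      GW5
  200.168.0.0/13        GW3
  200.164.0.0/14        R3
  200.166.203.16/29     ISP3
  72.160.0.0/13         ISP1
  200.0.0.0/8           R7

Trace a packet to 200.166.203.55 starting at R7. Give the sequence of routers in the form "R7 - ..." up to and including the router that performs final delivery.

R7 - R4 - R3

At R7: longest match for 200.166.203.55 is 200.166.0.0/15 -> R4
At R4: longest match for 200.166.203.55 is 200.164.0.0/14 -> R3
At R3: longest match for 200.166.203.55 is 200.128.0.0/9 -> directly connected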